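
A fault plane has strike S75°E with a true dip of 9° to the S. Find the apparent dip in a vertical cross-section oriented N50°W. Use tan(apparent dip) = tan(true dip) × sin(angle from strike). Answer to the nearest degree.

The strike is S75°E and the section trends N50°W; the acute angle between them is β = 25°.
tan(apparent dip) = tan 9° · sin 25° = 0.0669
apparent dip = arctan 0.0669 = 3.83°

4°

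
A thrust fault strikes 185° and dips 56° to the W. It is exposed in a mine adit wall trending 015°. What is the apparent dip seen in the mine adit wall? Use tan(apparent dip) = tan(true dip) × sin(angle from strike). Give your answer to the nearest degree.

14°

Angle between strike (185°) and section (015°): β = 10°.
tan(apparent dip) = tan 56° · sin 10° = 0.2574
apparent dip = arctan 0.2574 = 14.44°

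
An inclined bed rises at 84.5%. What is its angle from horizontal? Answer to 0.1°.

40.2°

tan θ = 84.5/100 = 0.8450
θ = arctan(0.8450) = 40.20°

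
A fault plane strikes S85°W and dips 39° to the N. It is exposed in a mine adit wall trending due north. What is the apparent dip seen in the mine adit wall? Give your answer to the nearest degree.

39°

The section lies 85° from the strike.
tan α = tan 39° × sin 85° = 0.8098 × 0.9962 = 0.8067
apparent dip = arctan 0.8067 = 38.89°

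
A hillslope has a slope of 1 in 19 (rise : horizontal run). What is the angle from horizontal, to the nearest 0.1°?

tan θ = 1/19 = 0.0526
θ = arctan(0.0526) = 3.01°

3.0°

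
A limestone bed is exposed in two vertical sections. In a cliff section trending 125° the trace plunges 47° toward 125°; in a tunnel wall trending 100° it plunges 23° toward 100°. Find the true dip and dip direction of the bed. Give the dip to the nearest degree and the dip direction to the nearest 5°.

true dip 59°, dip direction 175°

The two traces are lines in the plane: v₁ = (sin 125°·cos 47°, cos 125°·cos 47°, −sin 47°), v₂ = (sin 100°·cos 23°, cos 100°·cos 23°, −sin 23°).
The plane normal is n = v₁ × v₂ ∝ (0.036, -0.445, 0.265).
Dip δ = arctan(|n_h|/n_z) = arctan(0.446/0.265) = 59.3°.
The horizontal component of n points toward azimuth atan2(n_x, n_y) = 175°, the dip direction.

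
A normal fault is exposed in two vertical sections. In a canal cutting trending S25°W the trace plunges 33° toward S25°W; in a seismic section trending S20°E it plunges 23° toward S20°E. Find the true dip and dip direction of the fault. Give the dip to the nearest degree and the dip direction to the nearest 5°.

The two traces are lines in the plane: v₁ = (sin 205°·cos 33°, cos 205°·cos 33°, −sin 33°), v₂ = (sin 160°·cos 23°, cos 160°·cos 23°, −sin 23°).
n = v₁ × v₂ = (-0.174, -0.310, 0.546) (taken with n_z > 0).
Dip δ = arctan(|n_h|/n_z) = arctan(0.356/0.546) = 33.1°.
The horizontal component of n points toward azimuth atan2(n_x, n_y) = 209°, the dip direction.

true dip 33°, dip direction 210°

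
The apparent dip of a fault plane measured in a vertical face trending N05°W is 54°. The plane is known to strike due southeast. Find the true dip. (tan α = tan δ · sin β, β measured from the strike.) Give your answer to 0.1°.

β = acute angle between strike due southeast and section N05°W = 40°.
tan δ = tan α / sin β = tan 54° / sin 40° = 1.3764 / 0.6428 = 2.1413
true dip = arctan 2.1413 = 64.97°

65.0°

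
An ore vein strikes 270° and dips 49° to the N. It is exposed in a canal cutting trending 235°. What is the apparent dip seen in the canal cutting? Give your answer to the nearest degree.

33°

The section lies 35° from the strike.
tan(apparent dip) = tan 49° · sin 35° = 0.6598
apparent dip = arctan 0.6598 = 33.42°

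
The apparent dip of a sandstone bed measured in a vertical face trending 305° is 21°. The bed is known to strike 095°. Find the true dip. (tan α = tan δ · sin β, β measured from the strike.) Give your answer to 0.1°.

β = acute angle between strike 095° and section 305° = 30°.
tan δ = tan α / sin β = tan 21° / sin 30° = 0.3839 / 0.5000 = 0.7677
true dip = arctan 0.7677 = 37.51°

37.5°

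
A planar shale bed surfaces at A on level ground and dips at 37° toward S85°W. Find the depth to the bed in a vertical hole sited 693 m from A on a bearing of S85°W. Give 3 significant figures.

The hole is directly down-dip from the outcrop, so the down-dip offset is 693 m.
Depth = down-dip offset × tan(dip) = 693.00 × tan 37° = 693.00 × 0.7536
Depth = 522.21 m

522 m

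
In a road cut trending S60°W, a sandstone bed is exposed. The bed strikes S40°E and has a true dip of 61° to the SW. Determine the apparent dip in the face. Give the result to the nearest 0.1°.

Angle between strike (S40°E) and section (S60°W): β = 80°.
tan(apparent dip) = tan 61° · sin 80° = 1.7766
α = arctan(1.7766) = 60.63°

60.6°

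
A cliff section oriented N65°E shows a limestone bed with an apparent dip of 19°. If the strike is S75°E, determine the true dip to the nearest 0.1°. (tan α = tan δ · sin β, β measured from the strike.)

28.2°

β = acute angle between strike S75°E and section N65°E = 40°.
tan δ = tan α / sin β = tan 19° / sin 40° = 0.3443 / 0.6428 = 0.5357
true dip = arctan 0.5357 = 28.18°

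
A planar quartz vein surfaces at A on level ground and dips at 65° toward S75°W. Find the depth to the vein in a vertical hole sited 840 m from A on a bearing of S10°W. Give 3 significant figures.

The hole lies 65° from the dip direction, so the down-dip offset is 840 × cos 65° = 355.00 m.
Depth = down-dip offset × tan(dip) = 355.00 × tan 65° = 355.00 × 2.1445
Depth = 761.30 m

761 m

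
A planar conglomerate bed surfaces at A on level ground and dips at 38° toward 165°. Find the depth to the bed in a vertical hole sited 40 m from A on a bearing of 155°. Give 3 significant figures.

The hole lies 10° from the dip direction, so the down-dip offset is 40 × cos 10° = 39.39 m.
Depth = down-dip offset × tan(dip) = 39.39 × tan 38° = 39.39 × 0.7813
Depth = 30.78 m

30.8 m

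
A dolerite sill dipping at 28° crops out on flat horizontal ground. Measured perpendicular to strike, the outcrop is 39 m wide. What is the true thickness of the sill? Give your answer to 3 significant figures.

True thickness t = w · sin(dip) = 39 × sin 28°
t = 39 × 0.4695 = 18.309 m

18.3 m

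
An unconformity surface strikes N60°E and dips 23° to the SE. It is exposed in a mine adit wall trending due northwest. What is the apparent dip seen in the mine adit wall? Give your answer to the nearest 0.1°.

22.3°

The section lies 75° from the strike.
tan(apparent dip) = tan 23° · sin 75° = 0.4100
α = arctan(0.4100) = 22.29°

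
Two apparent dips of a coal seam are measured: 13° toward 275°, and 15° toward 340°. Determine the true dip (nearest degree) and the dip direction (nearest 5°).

Each apparent-dip line lies in the plane. As unit vectors (x east, y north, z up), v₁ plunges 13°→275° and v₂ plunges 15°→340°.
Cross product v₁ × v₂ gives the pole to the plane: n ∝ (-0.182, 0.177, 0.853).
True dip = arccos(n_z / |n|) = arccos(0.9584) = 16.6°.
Dip direction = atan2(-0.182, 0.177) = 314° (azimuth of n's horizontal projection).

true dip 17°, dip direction 315°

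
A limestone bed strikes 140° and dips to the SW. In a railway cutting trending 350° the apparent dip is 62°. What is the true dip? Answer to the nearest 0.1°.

75.1°

β = acute angle between strike 140° and section 350° = 30°.
tan δ = tan α / sin β = tan 62° / sin 30° = 1.8807 / 0.5000 = 3.7615
δ = arctan(3.7615) = 75.11°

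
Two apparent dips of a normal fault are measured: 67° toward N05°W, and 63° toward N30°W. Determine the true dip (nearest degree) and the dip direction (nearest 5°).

Represent each trace as a vector plunging at its apparent dip toward its trend (east-north-up frame): v₁ = (-0.034, 0.389, -0.921), v₂ = (-0.227, 0.393, -0.891).
n = v₁ × v₂ = (0.015, 0.179, 0.075) (taken with n_z > 0).
Dip δ = arctan(|n_h|/n_z) = arctan(0.179/0.075) = 67.3°.
Dip direction = atan2(0.015, 0.179) = 5° (azimuth of n's horizontal projection).

true dip 67°, dip direction 005°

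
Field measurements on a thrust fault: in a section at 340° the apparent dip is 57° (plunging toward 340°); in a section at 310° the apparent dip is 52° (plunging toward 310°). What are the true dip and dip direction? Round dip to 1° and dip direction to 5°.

The two traces are lines in the plane: v₁ = (sin 340°·cos 57°, cos 340°·cos 57°, −sin 57°), v₂ = (sin 310°·cos 52°, cos 310°·cos 52°, −sin 52°).
n = v₁ × v₂ = (-0.071, 0.249, 0.168) (taken with n_z > 0).
True dip = arccos(n_z / |n|) = arccos(0.5437) = 57.1°.
The horizontal component of n points toward azimuth atan2(n_x, n_y) = 344°, the dip direction.

true dip 57°, dip direction 345°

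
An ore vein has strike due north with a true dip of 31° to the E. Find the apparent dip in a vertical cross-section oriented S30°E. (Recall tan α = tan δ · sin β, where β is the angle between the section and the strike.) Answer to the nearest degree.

The strike is due north and the section trends S30°E; the acute angle between them is β = 30°.
tan(apparent dip) = tan 31° · sin 30° = 0.3004
α = arctan(0.3004) = 16.72°

17°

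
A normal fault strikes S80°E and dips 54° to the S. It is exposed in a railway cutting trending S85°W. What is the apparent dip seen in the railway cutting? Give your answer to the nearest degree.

20°

The section lies 15° from the strike.
tan(apparent dip) = tan 54° · sin 15° = 0.3562
apparent dip = arctan 0.3562 = 19.61°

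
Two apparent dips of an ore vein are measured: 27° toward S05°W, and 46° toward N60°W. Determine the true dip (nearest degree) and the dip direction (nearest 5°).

The two traces are lines in the plane: v₁ = (sin 185°·cos 27°, cos 185°·cos 27°, −sin 27°), v₂ = (sin 300°·cos 46°, cos 300°·cos 46°, −sin 46°).
Cross product v₁ × v₂ gives the pole to the plane: n ∝ (-0.796, -0.217, 0.561).
Dip δ = arctan(|n_h|/n_z) = arctan(0.825/0.561) = 55.8°.
Dip direction = azimuth of (n_x, n_y) = atan2(-0.796, -0.217) = 255°.

true dip 56°, dip direction 255°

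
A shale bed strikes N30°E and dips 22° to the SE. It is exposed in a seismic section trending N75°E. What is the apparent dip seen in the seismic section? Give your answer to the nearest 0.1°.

15.9°

The strike is N30°E and the section trends N75°E; the acute angle between them is β = 45°.
tan(apparent dip) = tan 22° · sin 45° = 0.2857
apparent dip = arctan 0.2857 = 15.94°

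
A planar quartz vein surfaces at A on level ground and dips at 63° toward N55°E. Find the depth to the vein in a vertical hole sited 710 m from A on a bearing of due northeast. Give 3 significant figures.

The hole lies 10° from the dip direction, so the down-dip offset is 710 × cos 10° = 699.21 m.
Depth = down-dip offset × tan(dip) = 699.21 × tan 63° = 699.21 × 1.9626
Depth = 1372.28 m

1370 m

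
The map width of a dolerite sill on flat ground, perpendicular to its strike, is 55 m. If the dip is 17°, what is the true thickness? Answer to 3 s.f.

True thickness t = w · sin(dip) = 55 × sin 17°
t = 55 × 0.2924 = 16.080 m

16.1 m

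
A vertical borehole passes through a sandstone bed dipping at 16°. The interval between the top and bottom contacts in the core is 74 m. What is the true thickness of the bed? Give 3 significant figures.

71.1 m

True thickness t = h · cos(dip) = 74 × cos 16°
t = 74 × 0.9613 = 71.133 m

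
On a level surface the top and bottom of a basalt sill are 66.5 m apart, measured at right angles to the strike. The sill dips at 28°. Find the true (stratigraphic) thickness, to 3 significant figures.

31.2 m

True thickness t = w · sin(dip) = 66.5 × sin 28°
t = 66.5 × 0.4695 = 31.220 m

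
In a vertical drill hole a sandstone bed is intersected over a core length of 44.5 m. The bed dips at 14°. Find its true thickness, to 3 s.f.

True thickness t = h · cos(dip) = 44.5 × cos 14°
t = 44.5 × 0.9703 = 43.178 m

43.2 m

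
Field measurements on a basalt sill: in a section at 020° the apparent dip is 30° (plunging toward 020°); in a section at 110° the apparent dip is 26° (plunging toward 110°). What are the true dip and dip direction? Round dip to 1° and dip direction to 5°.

The two traces are lines in the plane: v₁ = (sin 20°·cos 30°, cos 20°·cos 30°, −sin 30°), v₂ = (sin 110°·cos 26°, cos 110°·cos 26°, −sin 26°).
Cross product v₁ × v₂ gives the pole to the plane: n ∝ (0.510, 0.292, 0.778).
Dip δ = arctan(|n_h|/n_z) = arctan(0.588/0.778) = 37.1°.
The horizontal component of n points toward azimuth atan2(n_x, n_y) = 60°, the dip direction.

true dip 37°, dip direction 060°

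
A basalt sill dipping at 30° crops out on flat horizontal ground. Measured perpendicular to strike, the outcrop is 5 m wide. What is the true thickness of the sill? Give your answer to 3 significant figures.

2.50 m

True thickness t = w · sin(dip) = 5 × sin 30°
t = 5 × 0.5000 = 2.500 m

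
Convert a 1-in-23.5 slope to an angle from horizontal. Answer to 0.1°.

tan θ = 1/23.5 = 0.0426
θ = arctan(0.0426) = 2.44°

2.4°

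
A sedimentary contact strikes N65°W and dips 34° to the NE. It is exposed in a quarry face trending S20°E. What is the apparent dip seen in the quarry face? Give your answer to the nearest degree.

25°

Angle between strike (N65°W) and section (S20°E): β = 45°.
tan(apparent dip) = tan 34° · sin 45° = 0.4769
apparent dip = arctan 0.4769 = 25.50°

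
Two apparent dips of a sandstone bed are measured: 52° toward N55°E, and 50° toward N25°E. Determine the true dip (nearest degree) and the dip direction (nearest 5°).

true dip 52°, dip direction 050°

Represent each trace as a vector plunging at its apparent dip toward its trend (east-north-up frame): v₁ = (0.504, 0.353, -0.788), v₂ = (0.272, 0.583, -0.766).
Cross product v₁ × v₂ gives the pole to the plane: n ∝ (0.189, 0.172, 0.198).
True dip = arccos(n_z / |n|) = arccos(0.6124) = 52.2°.
Dip direction = azimuth of (n_x, n_y) = atan2(0.189, 0.172) = 48°.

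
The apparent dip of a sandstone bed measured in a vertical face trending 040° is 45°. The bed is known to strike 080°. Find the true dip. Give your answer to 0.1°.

The section is 40° from the strike.
tan(true dip) = tan 45° / sin 40° = 1.5557
δ = arctan(1.5557) = 57.27°

57.3°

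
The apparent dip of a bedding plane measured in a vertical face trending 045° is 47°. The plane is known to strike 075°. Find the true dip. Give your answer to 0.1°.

β = acute angle between strike 075° and section 045° = 30°.
tan δ = tan α / sin β = tan 47° / sin 30° = 1.0724 / 0.5000 = 2.1447
true dip = arctan 2.1447 = 65.00°

65.0°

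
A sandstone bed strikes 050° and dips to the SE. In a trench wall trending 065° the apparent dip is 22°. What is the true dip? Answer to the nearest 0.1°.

57.4°

β = acute angle between strike 050° and section 065° = 15°.
tan δ = tan α / sin β = tan 22° / sin 15° = 0.4040 / 0.2588 = 1.5610
δ = arctan(1.5610) = 57.36°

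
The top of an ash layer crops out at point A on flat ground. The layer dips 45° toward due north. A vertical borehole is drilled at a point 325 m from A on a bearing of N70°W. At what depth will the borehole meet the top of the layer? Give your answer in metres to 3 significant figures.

111 m

The hole lies 70° from the dip direction, so the down-dip offset is 325 × cos 70° = 111.16 m.
Depth = down-dip offset × tan(dip) = 111.16 × tan 45° = 111.16 × 1.0000
Depth = 111.16 m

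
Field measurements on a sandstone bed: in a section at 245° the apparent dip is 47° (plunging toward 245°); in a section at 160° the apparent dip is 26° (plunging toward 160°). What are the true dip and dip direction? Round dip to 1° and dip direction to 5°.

Each apparent-dip line lies in the plane. As unit vectors (x east, y north, z up), v₁ plunges 47°→245° and v₂ plunges 26°→160°.
The plane normal is n = v₁ × v₂ ∝ (-0.491, -0.496, 0.611).
tan δ = √(n_x²+n_y²)/n_z = 0.698/0.611, so δ = 48.8°.
Dip direction = atan2(-0.491, -0.496) = 225° (azimuth of n's horizontal projection).

true dip 49°, dip direction 225°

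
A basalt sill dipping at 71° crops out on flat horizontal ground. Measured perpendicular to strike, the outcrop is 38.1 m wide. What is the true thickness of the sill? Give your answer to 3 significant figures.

True thickness t = w · sin(dip) = 38.1 × sin 71°
t = 38.1 × 0.9455 = 36.024 m

36.0 m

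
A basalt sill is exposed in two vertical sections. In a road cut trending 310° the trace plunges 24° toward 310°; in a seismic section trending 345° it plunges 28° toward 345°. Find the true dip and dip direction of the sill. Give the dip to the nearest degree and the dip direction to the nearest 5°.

true dip 28°, dip direction 345°

The two traces are lines in the plane: v₁ = (sin 310°·cos 24°, cos 310°·cos 24°, −sin 24°), v₂ = (sin 345°·cos 28°, cos 345°·cos 28°, −sin 28°).
The plane normal is n = v₁ × v₂ ∝ (-0.071, 0.236, 0.463).
tan δ = √(n_x²+n_y²)/n_z = 0.246/0.463, so δ = 28.0°.
Dip direction = atan2(-0.071, 0.236) = 343° (azimuth of n's horizontal projection).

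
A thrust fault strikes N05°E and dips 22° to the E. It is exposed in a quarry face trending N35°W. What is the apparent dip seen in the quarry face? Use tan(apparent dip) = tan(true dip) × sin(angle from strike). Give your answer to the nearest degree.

The strike is N05°E and the section trends N35°W; the acute angle between them is β = 40°.
tan α = tan 22° × sin 40° = 0.4040 × 0.6428 = 0.2597
apparent dip = arctan 0.2597 = 14.56°

15°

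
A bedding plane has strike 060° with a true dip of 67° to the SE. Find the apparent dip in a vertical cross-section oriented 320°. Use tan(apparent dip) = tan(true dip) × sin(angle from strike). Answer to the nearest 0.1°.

The strike is 060° and the section trends 320°; the acute angle between them is β = 80°.
tan(apparent dip) = tan 67° · sin 80° = 2.3201
α = arctan(2.3201) = 66.68°

66.7°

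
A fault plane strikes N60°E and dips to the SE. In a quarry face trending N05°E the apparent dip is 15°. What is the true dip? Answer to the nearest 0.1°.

The section is 55° from the strike.
tan δ = tan α / sin β = tan 15° / sin 55° = 0.2679 / 0.8192 = 0.3271
true dip = arctan 0.3271 = 18.11°

18.1°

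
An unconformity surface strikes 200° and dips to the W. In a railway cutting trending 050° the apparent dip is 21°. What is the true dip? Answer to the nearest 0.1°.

37.5°

β = acute angle between strike 200° and section 050° = 30°.
tan δ = tan α / sin β = tan 21° / sin 30° = 0.3839 / 0.5000 = 0.7677
δ = arctan(0.7677) = 37.51°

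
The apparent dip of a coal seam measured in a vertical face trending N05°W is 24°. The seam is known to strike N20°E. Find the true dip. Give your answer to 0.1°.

β = acute angle between strike N20°E and section N05°W = 25°.
tan δ = tan α / sin β = tan 24° / sin 25° = 0.4452 / 0.4226 = 1.0535
true dip = arctan 1.0535 = 46.49°

46.5°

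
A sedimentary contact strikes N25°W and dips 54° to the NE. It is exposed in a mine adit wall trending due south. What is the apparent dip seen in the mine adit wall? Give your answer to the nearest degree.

The strike is N25°W and the section trends due south; the acute angle between them is β = 25°.
tan(apparent dip) = tan 54° · sin 25° = 0.5817
apparent dip = arctan 0.5817 = 30.19°

30°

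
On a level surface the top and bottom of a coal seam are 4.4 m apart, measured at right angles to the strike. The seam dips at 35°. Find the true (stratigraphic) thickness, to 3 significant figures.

True thickness t = w · sin(dip) = 4.4 × sin 35°
t = 4.4 × 0.5736 = 2.524 m

2.52 m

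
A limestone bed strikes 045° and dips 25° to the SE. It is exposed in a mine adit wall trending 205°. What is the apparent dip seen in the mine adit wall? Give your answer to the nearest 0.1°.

The section lies 20° from the strike.
tan(apparent dip) = tan 25° · sin 20° = 0.1595
α = arctan(0.1595) = 9.06°

9.1°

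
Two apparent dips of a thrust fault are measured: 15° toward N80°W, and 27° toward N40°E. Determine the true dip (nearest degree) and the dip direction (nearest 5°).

The two traces are lines in the plane: v₁ = (sin 280°·cos 15°, cos 280°·cos 15°, −sin 15°), v₂ = (sin 40°·cos 27°, cos 40°·cos 27°, −sin 27°).
n = v₁ × v₂ = (-0.101, 0.580, 0.745) (taken with n_z > 0).
tan δ = √(n_x²+n_y²)/n_z = 0.589/0.745, so δ = 38.3°.
Dip direction = azimuth of (n_x, n_y) = atan2(-0.101, 0.580) = 350°.

true dip 38°, dip direction 350°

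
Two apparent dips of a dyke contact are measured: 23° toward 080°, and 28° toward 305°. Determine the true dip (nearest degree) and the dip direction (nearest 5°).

true dip 51°, dip direction 010°

Each apparent-dip line lies in the plane. As unit vectors (x east, y north, z up), v₁ plunges 23°→080° and v₂ plunges 28°→305°.
Cross product v₁ × v₂ gives the pole to the plane: n ∝ (0.123, 0.708, 0.575).
True dip = arccos(n_z / |n|) = arccos(0.6245) = 51.4°.
Dip direction = azimuth of (n_x, n_y) = atan2(0.123, 0.708) = 10°.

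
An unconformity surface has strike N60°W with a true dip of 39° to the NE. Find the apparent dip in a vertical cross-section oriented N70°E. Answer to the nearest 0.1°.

The strike is N60°W and the section trends N70°E; the acute angle between them is β = 50°.
tan α = tan 39° × sin 50° = 0.8098 × 0.7660 = 0.6203
α = arctan(0.6203) = 31.81°

31.8°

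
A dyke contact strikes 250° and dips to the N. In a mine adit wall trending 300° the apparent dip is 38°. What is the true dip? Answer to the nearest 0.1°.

45.6°

β = acute angle between strike 250° and section 300° = 50°.
tan δ = tan α / sin β = tan 38° / sin 50° = 0.7813 / 0.7660 = 1.0199
true dip = arctan 1.0199 = 45.56°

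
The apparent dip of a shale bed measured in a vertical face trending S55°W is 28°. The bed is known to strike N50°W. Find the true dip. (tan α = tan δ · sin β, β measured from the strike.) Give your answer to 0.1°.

The section is 75° from the strike.
tan δ = tan α / sin β = tan 28° / sin 75° = 0.5317 / 0.9659 = 0.5505
δ = arctan(0.5505) = 28.83°

28.8°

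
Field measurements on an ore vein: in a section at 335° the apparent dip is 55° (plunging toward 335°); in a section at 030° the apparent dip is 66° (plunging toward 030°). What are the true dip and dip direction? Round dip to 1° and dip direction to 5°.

Each apparent-dip line lies in the plane. As unit vectors (x east, y north, z up), v₁ plunges 55°→335° and v₂ plunges 66°→030°.
The plane normal is n = v₁ × v₂ ∝ (0.186, 0.388, 0.191).
tan δ = √(n_x²+n_y²)/n_z = 0.430/0.191, so δ = 66.1°.
Dip direction = azimuth of (n_x, n_y) = atan2(0.186, 0.388) = 26°.

true dip 66°, dip direction 025°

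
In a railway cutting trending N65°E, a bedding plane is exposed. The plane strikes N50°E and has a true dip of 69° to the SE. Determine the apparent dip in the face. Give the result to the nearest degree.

The section lies 15° from the strike.
tan(apparent dip) = tan 69° · sin 15° = 0.6742
α = arctan(0.6742) = 33.99°

34°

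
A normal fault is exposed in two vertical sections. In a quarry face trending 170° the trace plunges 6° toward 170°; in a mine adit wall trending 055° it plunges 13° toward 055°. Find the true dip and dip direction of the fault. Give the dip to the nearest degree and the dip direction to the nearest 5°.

true dip 18°, dip direction 100°

Each apparent-dip line lies in the plane. As unit vectors (x east, y north, z up), v₁ plunges 6°→170° and v₂ plunges 13°→055°.
Cross product v₁ × v₂ gives the pole to the plane: n ∝ (0.279, -0.045, 0.878).
tan δ = √(n_x²+n_y²)/n_z = 0.282/0.878, so δ = 17.8°.
Dip direction = atan2(0.279, -0.045) = 99° (azimuth of n's horizontal projection).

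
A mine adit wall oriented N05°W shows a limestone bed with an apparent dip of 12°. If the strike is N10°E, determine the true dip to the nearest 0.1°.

39.4°

The section is 15° from the strike.
tan(true dip) = tan 12° / sin 15° = 0.8213
true dip = arctan 0.8213 = 39.39°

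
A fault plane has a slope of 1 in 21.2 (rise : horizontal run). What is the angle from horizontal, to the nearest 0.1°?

tan θ = 1/21.2 = 0.0472
θ = arctan(0.0472) = 2.70°

2.7°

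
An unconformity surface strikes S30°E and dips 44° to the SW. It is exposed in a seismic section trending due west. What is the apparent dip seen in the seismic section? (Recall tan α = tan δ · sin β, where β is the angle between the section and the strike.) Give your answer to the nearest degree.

40°

The section lies 60° from the strike.
tan(apparent dip) = tan 44° · sin 60° = 0.8363
apparent dip = arctan 0.8363 = 39.91°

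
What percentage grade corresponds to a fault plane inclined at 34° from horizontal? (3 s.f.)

grade % = 100 × tan 34° = 100 × 0.6745

67.5%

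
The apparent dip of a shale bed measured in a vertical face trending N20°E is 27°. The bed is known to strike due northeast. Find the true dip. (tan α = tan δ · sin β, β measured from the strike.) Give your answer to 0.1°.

50.3°

β = acute angle between strike due northeast and section N20°E = 25°.
tan(true dip) = tan 27° / sin 25° = 1.2056
δ = arctan(1.2056) = 50.33°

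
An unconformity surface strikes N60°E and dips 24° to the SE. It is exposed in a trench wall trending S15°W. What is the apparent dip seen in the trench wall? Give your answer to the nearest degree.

17°

Angle between strike (N60°E) and section (S15°W): β = 45°.
tan α = tan 24° × sin 45° = 0.4452 × 0.7071 = 0.3148
α = arctan(0.3148) = 17.48°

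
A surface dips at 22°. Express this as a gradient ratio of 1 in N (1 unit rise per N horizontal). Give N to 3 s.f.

1 : N means tan θ = 1/N, so N = 1/tan 22° = 1/0.4040

1 in 2.48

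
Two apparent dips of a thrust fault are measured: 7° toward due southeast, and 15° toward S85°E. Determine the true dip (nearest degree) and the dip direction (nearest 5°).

The two traces are lines in the plane: v₁ = (sin 135°·cos 7°, cos 135°·cos 7°, −sin 7°), v₂ = (sin 95°·cos 15°, cos 95°·cos 15°, −sin 15°).
n = v₁ × v₂ = (0.171, 0.064, 0.616) (taken with n_z > 0).
tan δ = √(n_x²+n_y²)/n_z = 0.183/0.616, so δ = 16.5°.
Dip direction = azimuth of (n_x, n_y) = atan2(0.171, 0.064) = 69°.

true dip 17°, dip direction 070°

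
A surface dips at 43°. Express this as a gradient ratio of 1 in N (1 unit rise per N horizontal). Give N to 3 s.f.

1 : N means tan θ = 1/N, so N = 1/tan 43° = 1/0.9325

1 in 1.07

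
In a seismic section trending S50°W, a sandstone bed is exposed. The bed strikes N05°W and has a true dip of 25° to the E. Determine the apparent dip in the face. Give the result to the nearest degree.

Angle between strike (N05°W) and section (S50°W): β = 55°.
tan α = tan 25° × sin 55° = 0.4663 × 0.8192 = 0.3820
apparent dip = arctan 0.3820 = 20.91°

21°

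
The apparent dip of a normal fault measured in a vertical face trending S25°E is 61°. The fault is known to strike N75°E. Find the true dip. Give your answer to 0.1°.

61.4°

β = acute angle between strike N75°E and section S25°E = 80°.
tan(true dip) = tan 61° / sin 80° = 1.8319
true dip = arctan 1.8319 = 61.37°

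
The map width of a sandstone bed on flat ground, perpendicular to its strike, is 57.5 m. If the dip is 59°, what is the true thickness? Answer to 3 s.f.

49.3 m

True thickness t = w · sin(dip) = 57.5 × sin 59°
t = 57.5 × 0.8572 = 49.287 m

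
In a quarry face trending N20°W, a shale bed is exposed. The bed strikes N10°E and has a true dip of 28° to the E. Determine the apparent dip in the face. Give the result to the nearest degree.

Angle between strike (N10°E) and section (N20°W): β = 30°.
tan α = tan 28° × sin 30° = 0.5317 × 0.5000 = 0.2659
apparent dip = arctan 0.2659 = 14.89°

15°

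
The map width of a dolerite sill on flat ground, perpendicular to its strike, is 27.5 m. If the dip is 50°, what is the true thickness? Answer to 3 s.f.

True thickness t = w · sin(dip) = 27.5 × sin 50°
t = 27.5 × 0.7660 = 21.066 m

21.1 m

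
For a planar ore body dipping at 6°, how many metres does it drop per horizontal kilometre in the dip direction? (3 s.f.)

105 m

drop per km = 1000 × tan 6° = 1000 × 0.1051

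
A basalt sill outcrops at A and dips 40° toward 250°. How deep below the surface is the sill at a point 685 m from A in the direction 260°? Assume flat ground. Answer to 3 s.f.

566 m

The hole lies 10° from the dip direction, so the down-dip offset is 685 × cos 10° = 674.59 m.
Depth = down-dip offset × tan(dip) = 674.59 × tan 40° = 674.59 × 0.8391
Depth = 566.05 m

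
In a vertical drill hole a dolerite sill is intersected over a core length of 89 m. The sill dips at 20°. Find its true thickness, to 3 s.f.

83.6 m

True thickness t = h · cos(dip) = 89 × cos 20°
t = 89 × 0.9397 = 83.633 m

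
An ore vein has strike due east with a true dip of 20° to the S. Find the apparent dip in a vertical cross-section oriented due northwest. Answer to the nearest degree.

14°

The section lies 45° from the strike.
tan(apparent dip) = tan 20° · sin 45° = 0.2574
α = arctan(0.2574) = 14.43°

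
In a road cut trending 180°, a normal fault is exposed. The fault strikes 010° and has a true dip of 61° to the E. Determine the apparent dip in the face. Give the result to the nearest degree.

The strike is 010° and the section trends 180°; the acute angle between them is β = 10°.
tan(apparent dip) = tan 61° · sin 10° = 0.3133
α = arctan(0.3133) = 17.39°

17°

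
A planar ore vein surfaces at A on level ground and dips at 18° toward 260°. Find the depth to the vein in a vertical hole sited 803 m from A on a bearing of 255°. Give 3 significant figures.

The hole lies 5° from the dip direction, so the down-dip offset is 803 × cos 5° = 799.94 m.
Depth = down-dip offset × tan(dip) = 799.94 × tan 18° = 799.94 × 0.3249
Depth = 259.92 m

260 m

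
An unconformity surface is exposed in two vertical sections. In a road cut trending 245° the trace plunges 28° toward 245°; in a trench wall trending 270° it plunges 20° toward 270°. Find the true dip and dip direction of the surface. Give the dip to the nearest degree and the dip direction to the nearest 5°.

true dip 31°, dip direction 215°

Each apparent-dip line lies in the plane. As unit vectors (x east, y north, z up), v₁ plunges 28°→245° and v₂ plunges 20°→270°.
Cross product v₁ × v₂ gives the pole to the plane: n ∝ (-0.128, -0.167, 0.351).
tan δ = √(n_x²+n_y²)/n_z = 0.211/0.351, so δ = 31.0°.
Dip direction = atan2(-0.128, -0.167) = 217° (azimuth of n's horizontal projection).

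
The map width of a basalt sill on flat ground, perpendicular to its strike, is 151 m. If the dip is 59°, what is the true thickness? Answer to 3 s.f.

True thickness t = w · sin(dip) = 151 × sin 59°
t = 151 × 0.8572 = 129.432 m

129 m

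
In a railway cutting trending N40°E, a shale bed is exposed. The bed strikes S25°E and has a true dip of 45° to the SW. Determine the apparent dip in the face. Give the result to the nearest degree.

42°

Angle between strike (S25°E) and section (N40°E): β = 65°.
tan α = tan 45° × sin 65° = 1.0000 × 0.9063 = 0.9063
α = arctan(0.9063) = 42.19°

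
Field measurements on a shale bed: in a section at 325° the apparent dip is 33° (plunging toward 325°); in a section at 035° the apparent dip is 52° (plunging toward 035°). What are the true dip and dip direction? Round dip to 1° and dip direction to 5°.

Each apparent-dip line lies in the plane. As unit vectors (x east, y north, z up), v₁ plunges 33°→325° and v₂ plunges 52°→035°.
The plane normal is n = v₁ × v₂ ∝ (0.267, 0.571, 0.485).
True dip = arccos(n_z / |n|) = arccos(0.6098) = 52.4°.
The horizontal component of n points toward azimuth atan2(n_x, n_y) = 25°, the dip direction.

true dip 52°, dip direction 025°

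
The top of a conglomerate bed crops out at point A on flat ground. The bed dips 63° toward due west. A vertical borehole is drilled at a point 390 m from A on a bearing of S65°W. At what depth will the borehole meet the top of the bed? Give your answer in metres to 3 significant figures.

The hole lies 25° from the dip direction, so the down-dip offset is 390 × cos 25° = 353.46 m.
Depth = down-dip offset × tan(dip) = 353.46 × tan 63° = 353.46 × 1.9626
Depth = 693.70 m

694 m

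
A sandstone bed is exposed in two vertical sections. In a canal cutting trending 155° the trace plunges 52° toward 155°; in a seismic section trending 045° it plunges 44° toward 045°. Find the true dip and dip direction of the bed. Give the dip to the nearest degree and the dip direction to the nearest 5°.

Each apparent-dip line lies in the plane. As unit vectors (x east, y north, z up), v₁ plunges 52°→155° and v₂ plunges 44°→045°.
Cross product v₁ × v₂ gives the pole to the plane: n ∝ (0.788, -0.220, 0.416).
tan δ = √(n_x²+n_y²)/n_z = 0.819/0.416, so δ = 63.1°.
The horizontal component of n points toward azimuth atan2(n_x, n_y) = 106°, the dip direction.

true dip 63°, dip direction 105°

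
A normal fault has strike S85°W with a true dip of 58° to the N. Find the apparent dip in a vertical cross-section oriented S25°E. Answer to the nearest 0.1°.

56.4°

The strike is S85°W and the section trends S25°E; the acute angle between them is β = 70°.
tan(apparent dip) = tan 58° · sin 70° = 1.5038
α = arctan(1.5038) = 56.38°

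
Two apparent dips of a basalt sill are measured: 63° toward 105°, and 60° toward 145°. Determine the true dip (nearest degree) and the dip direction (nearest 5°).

true dip 63°, dip direction 115°

The two traces are lines in the plane: v₁ = (sin 105°·cos 63°, cos 105°·cos 63°, −sin 63°), v₂ = (sin 145°·cos 60°, cos 145°·cos 60°, −sin 60°).
n = v₁ × v₂ = (0.263, -0.124, 0.146) (taken with n_z > 0).
tan δ = √(n_x²+n_y²)/n_z = 0.291/0.146, so δ = 63.4°.
Dip direction = atan2(0.263, -0.124) = 115° (azimuth of n's horizontal projection).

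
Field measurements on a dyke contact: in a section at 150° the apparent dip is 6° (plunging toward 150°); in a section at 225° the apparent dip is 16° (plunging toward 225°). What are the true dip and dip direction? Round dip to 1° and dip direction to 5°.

The two traces are lines in the plane: v₁ = (sin 150°·cos 6°, cos 150°·cos 6°, −sin 6°), v₂ = (sin 225°·cos 16°, cos 225°·cos 16°, −sin 16°).
n = v₁ × v₂ = (-0.166, -0.208, 0.923) (taken with n_z > 0).
Dip δ = arctan(|n_h|/n_z) = arctan(0.266/0.923) = 16.1°.
Dip direction = azimuth of (n_x, n_y) = atan2(-0.166, -0.208) = 219°.

true dip 16°, dip direction 220°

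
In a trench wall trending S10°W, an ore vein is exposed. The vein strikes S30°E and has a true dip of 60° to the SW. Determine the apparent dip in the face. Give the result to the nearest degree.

48°

The section lies 40° from the strike.
tan α = tan 60° × sin 40° = 1.7321 × 0.6428 = 1.1133
apparent dip = arctan 1.1133 = 48.07°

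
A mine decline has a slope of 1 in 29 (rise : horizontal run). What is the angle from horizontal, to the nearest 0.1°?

tan θ = 1/29 = 0.0345
θ = arctan(0.0345) = 1.97°

2.0°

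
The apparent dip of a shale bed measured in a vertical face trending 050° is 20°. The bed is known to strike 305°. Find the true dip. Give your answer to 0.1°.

20.6°

The section is 75° from the strike.
tan δ = tan α / sin β = tan 20° / sin 75° = 0.3640 / 0.9659 = 0.3768
δ = arctan(0.3768) = 20.65°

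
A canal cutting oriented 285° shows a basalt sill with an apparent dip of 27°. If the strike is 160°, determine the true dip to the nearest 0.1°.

The section is 55° from the strike.
tan(true dip) = tan 27° / sin 55° = 0.6220
δ = arctan(0.6220) = 31.88°

31.9°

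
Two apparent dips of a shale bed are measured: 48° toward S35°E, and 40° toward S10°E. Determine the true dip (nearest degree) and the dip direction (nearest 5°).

Each apparent-dip line lies in the plane. As unit vectors (x east, y north, z up), v₁ plunges 48°→S35°E and v₂ plunges 40°→S10°E.
n = v₁ × v₂ = (0.208, -0.148, 0.217) (taken with n_z > 0).
True dip = arccos(n_z / |n|) = arccos(0.6468) = 49.7°.
Dip direction = atan2(0.208, -0.148) = 125° (azimuth of n's horizontal projection).

true dip 50°, dip direction 125°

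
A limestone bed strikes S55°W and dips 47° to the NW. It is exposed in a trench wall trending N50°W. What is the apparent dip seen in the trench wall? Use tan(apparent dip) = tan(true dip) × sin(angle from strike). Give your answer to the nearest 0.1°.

46.0°

The strike is S55°W and the section trends N50°W; the acute angle between them is β = 75°.
tan α = tan 47° × sin 75° = 1.0724 × 0.9659 = 1.0358
α = arctan(1.0358) = 46.01°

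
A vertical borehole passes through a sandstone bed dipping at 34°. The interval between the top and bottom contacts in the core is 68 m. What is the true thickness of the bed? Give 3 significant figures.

True thickness t = h · cos(dip) = 68 × cos 34°
t = 68 × 0.8290 = 56.375 m

56.4 m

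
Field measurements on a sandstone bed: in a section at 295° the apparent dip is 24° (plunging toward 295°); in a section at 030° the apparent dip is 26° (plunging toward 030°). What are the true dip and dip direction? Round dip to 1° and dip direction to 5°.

The two traces are lines in the plane: v₁ = (sin 295°·cos 24°, cos 295°·cos 24°, −sin 24°), v₂ = (sin 30°·cos 26°, cos 30°·cos 26°, −sin 26°).
The plane normal is n = v₁ × v₂ ∝ (-0.147, 0.546, 0.818).
True dip = arccos(n_z / |n|) = arccos(0.8227) = 34.6°.
Dip direction = atan2(-0.147, 0.546) = 345° (azimuth of n's horizontal projection).

true dip 35°, dip direction 345°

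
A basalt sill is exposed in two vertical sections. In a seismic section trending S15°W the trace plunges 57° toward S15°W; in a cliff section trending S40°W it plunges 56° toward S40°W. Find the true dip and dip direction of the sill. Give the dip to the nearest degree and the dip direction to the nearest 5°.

true dip 57°, dip direction 205°

The two traces are lines in the plane: v₁ = (sin 195°·cos 57°, cos 195°·cos 57°, −sin 57°), v₂ = (sin 220°·cos 56°, cos 220°·cos 56°, −sin 56°).
Cross product v₁ × v₂ gives the pole to the plane: n ∝ (-0.077, -0.185, 0.129).
Dip δ = arctan(|n_h|/n_z) = arctan(0.200/0.129) = 57.2°.
Dip direction = atan2(-0.077, -0.185) = 203° (azimuth of n's horizontal projection).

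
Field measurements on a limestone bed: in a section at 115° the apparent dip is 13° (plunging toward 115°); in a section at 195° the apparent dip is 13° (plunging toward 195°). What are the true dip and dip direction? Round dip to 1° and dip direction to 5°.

true dip 17°, dip direction 155°

Represent each trace as a vector plunging at its apparent dip toward its trend (east-north-up frame): v₁ = (0.883, -0.412, -0.225), v₂ = (-0.252, -0.941, -0.225).
Cross product v₁ × v₂ gives the pole to the plane: n ∝ (0.119, -0.255, 0.935).
True dip = arccos(n_z / |n|) = arccos(0.9575) = 16.8°.
Dip direction = atan2(0.119, -0.255) = 155° (azimuth of n's horizontal projection).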